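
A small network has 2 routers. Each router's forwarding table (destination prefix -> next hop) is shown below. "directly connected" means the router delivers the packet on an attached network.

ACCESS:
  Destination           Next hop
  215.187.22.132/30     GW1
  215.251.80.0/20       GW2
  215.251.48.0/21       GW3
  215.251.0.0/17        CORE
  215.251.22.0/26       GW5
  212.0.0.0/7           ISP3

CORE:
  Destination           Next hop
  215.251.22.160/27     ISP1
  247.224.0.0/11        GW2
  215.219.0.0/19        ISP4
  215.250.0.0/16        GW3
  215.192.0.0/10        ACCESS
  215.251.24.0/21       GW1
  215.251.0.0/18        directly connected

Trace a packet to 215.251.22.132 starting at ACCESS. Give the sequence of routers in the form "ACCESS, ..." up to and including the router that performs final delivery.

ACCESS, CORE

At ACCESS: longest match for 215.251.22.132 is 215.251.0.0/17 -> CORE
At CORE: longest match for 215.251.22.132 is 215.251.0.0/18 -> directly connected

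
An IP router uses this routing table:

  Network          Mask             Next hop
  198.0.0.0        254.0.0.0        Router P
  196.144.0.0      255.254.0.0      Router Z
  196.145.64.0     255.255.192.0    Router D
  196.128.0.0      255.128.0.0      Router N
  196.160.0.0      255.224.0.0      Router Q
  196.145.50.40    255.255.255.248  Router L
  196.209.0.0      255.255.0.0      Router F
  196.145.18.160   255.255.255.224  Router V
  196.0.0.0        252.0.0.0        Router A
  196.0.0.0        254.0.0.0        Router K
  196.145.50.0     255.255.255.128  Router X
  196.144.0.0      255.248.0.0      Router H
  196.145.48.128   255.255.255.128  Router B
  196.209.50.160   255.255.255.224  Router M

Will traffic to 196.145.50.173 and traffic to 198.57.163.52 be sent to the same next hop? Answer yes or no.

no

196.145.50.173: longest match 196.144.0.0/15 -> Router Z
198.57.163.52: longest match 198.0.0.0/7 -> Router P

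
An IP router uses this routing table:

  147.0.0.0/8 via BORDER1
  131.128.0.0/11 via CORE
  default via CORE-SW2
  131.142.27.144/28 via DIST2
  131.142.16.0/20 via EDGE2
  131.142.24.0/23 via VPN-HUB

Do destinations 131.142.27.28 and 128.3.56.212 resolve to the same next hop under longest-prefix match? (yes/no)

no

131.142.27.28: longest match 131.142.16.0/20 -> EDGE2
128.3.56.212: longest match 0.0.0.0/0 -> CORE-SW2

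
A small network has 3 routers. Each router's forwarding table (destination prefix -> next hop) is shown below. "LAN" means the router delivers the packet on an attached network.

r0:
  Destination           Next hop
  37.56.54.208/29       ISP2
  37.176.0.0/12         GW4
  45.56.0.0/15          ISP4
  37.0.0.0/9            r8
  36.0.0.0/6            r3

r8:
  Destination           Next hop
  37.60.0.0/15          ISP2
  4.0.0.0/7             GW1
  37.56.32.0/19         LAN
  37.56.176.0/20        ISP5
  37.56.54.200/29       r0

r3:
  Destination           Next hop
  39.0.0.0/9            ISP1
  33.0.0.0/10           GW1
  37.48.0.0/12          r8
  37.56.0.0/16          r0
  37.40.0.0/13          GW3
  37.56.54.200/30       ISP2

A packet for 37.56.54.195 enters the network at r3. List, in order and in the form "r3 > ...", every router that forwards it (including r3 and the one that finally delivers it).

At r3: longest match for 37.56.54.195 is 37.56.0.0/16 -> r0
At r0: longest match for 37.56.54.195 is 37.0.0.0/9 -> r8
At r8: longest match for 37.56.54.195 is 37.56.32.0/19 -> LAN

r3 > r0 > r8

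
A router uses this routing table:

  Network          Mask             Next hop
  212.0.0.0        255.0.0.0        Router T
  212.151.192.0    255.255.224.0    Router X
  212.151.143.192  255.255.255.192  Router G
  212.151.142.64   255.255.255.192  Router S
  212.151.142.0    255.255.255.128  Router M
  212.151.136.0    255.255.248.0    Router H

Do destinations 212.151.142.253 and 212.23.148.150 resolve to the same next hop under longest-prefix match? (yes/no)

212.151.142.253: longest match 212.151.136.0/21 -> Router H
212.23.148.150: longest match 212.0.0.0/8 -> Router T

no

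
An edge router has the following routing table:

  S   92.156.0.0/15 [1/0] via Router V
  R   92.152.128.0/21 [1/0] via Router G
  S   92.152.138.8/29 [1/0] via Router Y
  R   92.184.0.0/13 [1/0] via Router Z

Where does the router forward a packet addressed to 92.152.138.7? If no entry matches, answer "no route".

no route

No entry's prefix contains 92.152.138.7; there is no default route.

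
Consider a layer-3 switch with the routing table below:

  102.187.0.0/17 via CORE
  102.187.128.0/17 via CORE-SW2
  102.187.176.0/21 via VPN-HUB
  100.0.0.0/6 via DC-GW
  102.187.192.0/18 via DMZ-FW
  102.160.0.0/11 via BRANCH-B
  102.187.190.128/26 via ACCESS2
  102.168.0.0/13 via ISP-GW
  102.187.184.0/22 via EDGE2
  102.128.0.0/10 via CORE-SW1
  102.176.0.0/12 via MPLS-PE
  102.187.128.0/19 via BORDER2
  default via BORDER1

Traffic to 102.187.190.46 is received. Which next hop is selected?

CORE-SW2

Routes whose prefix contains 102.187.190.46:
  0.0.0.0/0 (default, matches everything) -> BORDER1
  100.0.0.0/6 (100.0.0.0 - 103.255.255.255) -> DC-GW
  102.128.0.0/10 (102.128.0.0 - 102.191.255.255) -> CORE-SW1
  102.160.0.0/11 (102.160.0.0 - 102.191.255.255) -> BRANCH-B
  102.176.0.0/12 (102.176.0.0 - 102.191.255.255) -> MPLS-PE
  102.187.128.0/17 (102.187.128.0 - 102.187.255.255) -> CORE-SW2
More-specific entries that do NOT match:
  102.187.190.128/26 (102.187.190.128 - 102.187.190.191) does not contain 102.187.190.46
  102.187.184.0/22 (102.187.184.0 - 102.187.187.255) does not contain 102.187.190.46
  102.187.176.0/21 (102.187.176.0 - 102.187.183.255) does not contain 102.187.190.46
  102.187.128.0/19 (102.187.128.0 - 102.187.159.255) does not contain 102.187.190.46
  102.187.192.0/18 (102.187.192.0 - 102.187.255.255) does not contain 102.187.190.46
Longest matching prefix is /17 -> next hop CORE-SW2.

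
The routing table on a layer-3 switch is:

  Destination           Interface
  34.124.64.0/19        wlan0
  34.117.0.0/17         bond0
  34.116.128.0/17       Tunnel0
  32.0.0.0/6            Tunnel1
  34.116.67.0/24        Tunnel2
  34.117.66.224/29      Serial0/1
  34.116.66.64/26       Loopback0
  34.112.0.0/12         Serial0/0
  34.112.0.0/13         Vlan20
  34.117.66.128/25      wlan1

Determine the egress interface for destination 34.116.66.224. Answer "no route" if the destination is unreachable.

Routes whose prefix contains 34.116.66.224:
  32.0.0.0/6 (32.0.0.0 - 35.255.255.255) -> Tunnel1
  34.112.0.0/12 (34.112.0.0 - 34.127.255.255) -> Serial0/0
  34.112.0.0/13 (34.112.0.0 - 34.119.255.255) -> Vlan20
More-specific entries that do NOT match:
  34.117.66.224/29 (34.117.66.224 - 34.117.66.231) does not contain 34.116.66.224
  34.116.66.64/26 (34.116.66.64 - 34.116.66.127) does not contain 34.116.66.224
  34.117.66.128/25 (34.117.66.128 - 34.117.66.255) does not contain 34.116.66.224
  34.116.67.0/24 (34.116.67.0 - 34.116.67.255) does not contain 34.116.66.224
  34.124.64.0/19 (34.124.64.0 - 34.124.95.255) does not contain 34.116.66.224
  34.117.0.0/17 (34.117.0.0 - 34.117.127.255) does not contain 34.116.66.224
  34.116.128.0/17 (34.116.128.0 - 34.116.255.255) does not contain 34.116.66.224
Longest matching prefix is /13 -> interface Vlan20.

Vlan20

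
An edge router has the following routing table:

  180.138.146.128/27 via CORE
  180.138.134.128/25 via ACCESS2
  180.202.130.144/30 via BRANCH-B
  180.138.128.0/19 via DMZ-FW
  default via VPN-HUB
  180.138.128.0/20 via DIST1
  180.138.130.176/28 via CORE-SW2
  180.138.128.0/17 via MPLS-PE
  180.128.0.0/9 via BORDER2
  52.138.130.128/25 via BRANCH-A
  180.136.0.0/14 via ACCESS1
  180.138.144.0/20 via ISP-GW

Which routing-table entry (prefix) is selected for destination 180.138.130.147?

Entries matching 180.138.130.147:
  0.0.0.0/0 (default, matches everything)
  180.128.0.0/9 (180.128.0.0 - 180.255.255.255)
  180.136.0.0/14 (180.136.0.0 - 180.139.255.255)
  180.138.128.0/17 (180.138.128.0 - 180.138.255.255)
  180.138.128.0/19 (180.138.128.0 - 180.138.159.255)
  180.138.128.0/20 (180.138.128.0 - 180.138.143.255)
Most specific is 180.138.128.0/20.

180.138.128.0/20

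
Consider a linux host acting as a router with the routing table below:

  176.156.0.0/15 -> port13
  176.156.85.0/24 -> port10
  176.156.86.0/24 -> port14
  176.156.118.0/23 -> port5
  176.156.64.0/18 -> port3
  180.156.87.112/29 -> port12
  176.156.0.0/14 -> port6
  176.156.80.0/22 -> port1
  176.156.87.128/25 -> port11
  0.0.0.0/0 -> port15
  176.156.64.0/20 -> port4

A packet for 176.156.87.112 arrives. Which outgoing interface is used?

port3

Routes whose prefix contains 176.156.87.112:
  0.0.0.0/0 (default, matches everything) -> port15
  176.156.0.0/14 (176.156.0.0 - 176.159.255.255) -> port6
  176.156.0.0/15 (176.156.0.0 - 176.157.255.255) -> port13
  176.156.64.0/18 (176.156.64.0 - 176.156.127.255) -> port3
More-specific entries that do NOT match:
  180.156.87.112/29 (180.156.87.112 - 180.156.87.119) does not contain 176.156.87.112
  176.156.87.128/25 (176.156.87.128 - 176.156.87.255) does not contain 176.156.87.112
  176.156.85.0/24 (176.156.85.0 - 176.156.85.255) does not contain 176.156.87.112
  176.156.86.0/24 (176.156.86.0 - 176.156.86.255) does not contain 176.156.87.112
  176.156.118.0/23 (176.156.118.0 - 176.156.119.255) does not contain 176.156.87.112
  176.156.80.0/22 (176.156.80.0 - 176.156.83.255) does not contain 176.156.87.112
  176.156.64.0/20 (176.156.64.0 - 176.156.79.255) does not contain 176.156.87.112
Longest matching prefix is /18 -> interface port3.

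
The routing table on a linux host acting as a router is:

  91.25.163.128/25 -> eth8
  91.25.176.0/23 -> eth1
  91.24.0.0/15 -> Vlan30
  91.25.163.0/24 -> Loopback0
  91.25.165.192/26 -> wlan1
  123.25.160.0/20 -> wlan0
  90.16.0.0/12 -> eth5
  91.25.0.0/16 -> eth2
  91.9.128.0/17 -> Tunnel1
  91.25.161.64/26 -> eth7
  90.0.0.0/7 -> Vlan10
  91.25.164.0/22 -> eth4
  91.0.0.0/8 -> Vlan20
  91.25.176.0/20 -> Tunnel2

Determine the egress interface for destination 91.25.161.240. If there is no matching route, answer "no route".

Routes whose prefix contains 91.25.161.240:
  90.0.0.0/7 (90.0.0.0 - 91.255.255.255) -> Vlan10
  91.0.0.0/8 (91.0.0.0 - 91.255.255.255) -> Vlan20
  91.24.0.0/15 (91.24.0.0 - 91.25.255.255) -> Vlan30
  91.25.0.0/16 (91.25.0.0 - 91.25.255.255) -> eth2
More-specific entries that do NOT match:
  91.25.165.192/26 (91.25.165.192 - 91.25.165.255) does not contain 91.25.161.240
  91.25.161.64/26 (91.25.161.64 - 91.25.161.127) does not contain 91.25.161.240
  91.25.163.128/25 (91.25.163.128 - 91.25.163.255) does not contain 91.25.161.240
  91.25.163.0/24 (91.25.163.0 - 91.25.163.255) does not contain 91.25.161.240
  91.25.176.0/23 (91.25.176.0 - 91.25.177.255) does not contain 91.25.161.240
  91.25.164.0/22 (91.25.164.0 - 91.25.167.255) does not contain 91.25.161.240
  123.25.160.0/20 (123.25.160.0 - 123.25.175.255) does not contain 91.25.161.240
  91.25.176.0/20 (91.25.176.0 - 91.25.191.255) does not contain 91.25.161.240
  91.9.128.0/17 (91.9.128.0 - 91.9.255.255) does not contain 91.25.161.240
Longest matching prefix is /16 -> interface eth2.

eth2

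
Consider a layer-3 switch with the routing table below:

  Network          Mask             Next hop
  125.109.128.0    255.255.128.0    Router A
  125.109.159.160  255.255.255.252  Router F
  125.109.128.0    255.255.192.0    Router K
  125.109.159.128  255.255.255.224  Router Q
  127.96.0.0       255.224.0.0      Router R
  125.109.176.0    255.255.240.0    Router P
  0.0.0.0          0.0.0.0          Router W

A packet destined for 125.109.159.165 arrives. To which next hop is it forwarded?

Router K

Routes whose prefix contains 125.109.159.165:
  0.0.0.0/0 (default, matches everything) -> Router W
  125.109.128.0/17 (125.109.128.0 - 125.109.255.255) -> Router A
  125.109.128.0/18 (125.109.128.0 - 125.109.191.255) -> Router K
More-specific entries that do NOT match:
  125.109.159.160/30 (125.109.159.160 - 125.109.159.163) does not contain 125.109.159.165
  125.109.159.128/27 (125.109.159.128 - 125.109.159.159) does not contain 125.109.159.165
  125.109.176.0/20 (125.109.176.0 - 125.109.191.255) does not contain 125.109.159.165
Longest matching prefix is /18 -> next hop Router K.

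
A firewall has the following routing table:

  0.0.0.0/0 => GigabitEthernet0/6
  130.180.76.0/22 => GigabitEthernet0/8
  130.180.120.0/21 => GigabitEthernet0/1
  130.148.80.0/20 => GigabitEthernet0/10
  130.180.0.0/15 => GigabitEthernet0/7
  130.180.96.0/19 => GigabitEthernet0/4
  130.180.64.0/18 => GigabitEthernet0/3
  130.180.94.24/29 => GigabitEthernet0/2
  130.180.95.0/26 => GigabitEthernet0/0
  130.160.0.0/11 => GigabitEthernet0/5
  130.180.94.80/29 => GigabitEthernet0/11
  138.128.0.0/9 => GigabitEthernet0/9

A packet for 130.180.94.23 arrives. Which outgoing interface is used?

GigabitEthernet0/3

Routes whose prefix contains 130.180.94.23:
  0.0.0.0/0 (default, matches everything) -> GigabitEthernet0/6
  130.160.0.0/11 (130.160.0.0 - 130.191.255.255) -> GigabitEthernet0/5
  130.180.0.0/15 (130.180.0.0 - 130.181.255.255) -> GigabitEthernet0/7
  130.180.64.0/18 (130.180.64.0 - 130.180.127.255) -> GigabitEthernet0/3
More-specific entries that do NOT match:
  130.180.94.24/29 (130.180.94.24 - 130.180.94.31) does not contain 130.180.94.23
  130.180.94.80/29 (130.180.94.80 - 130.180.94.87) does not contain 130.180.94.23
  130.180.95.0/26 (130.180.95.0 - 130.180.95.63) does not contain 130.180.94.23
  130.180.76.0/22 (130.180.76.0 - 130.180.79.255) does not contain 130.180.94.23
  130.180.120.0/21 (130.180.120.0 - 130.180.127.255) does not contain 130.180.94.23
  130.148.80.0/20 (130.148.80.0 - 130.148.95.255) does not contain 130.180.94.23
  130.180.96.0/19 (130.180.96.0 - 130.180.127.255) does not contain 130.180.94.23
Longest matching prefix is /18 -> interface GigabitEthernet0/3.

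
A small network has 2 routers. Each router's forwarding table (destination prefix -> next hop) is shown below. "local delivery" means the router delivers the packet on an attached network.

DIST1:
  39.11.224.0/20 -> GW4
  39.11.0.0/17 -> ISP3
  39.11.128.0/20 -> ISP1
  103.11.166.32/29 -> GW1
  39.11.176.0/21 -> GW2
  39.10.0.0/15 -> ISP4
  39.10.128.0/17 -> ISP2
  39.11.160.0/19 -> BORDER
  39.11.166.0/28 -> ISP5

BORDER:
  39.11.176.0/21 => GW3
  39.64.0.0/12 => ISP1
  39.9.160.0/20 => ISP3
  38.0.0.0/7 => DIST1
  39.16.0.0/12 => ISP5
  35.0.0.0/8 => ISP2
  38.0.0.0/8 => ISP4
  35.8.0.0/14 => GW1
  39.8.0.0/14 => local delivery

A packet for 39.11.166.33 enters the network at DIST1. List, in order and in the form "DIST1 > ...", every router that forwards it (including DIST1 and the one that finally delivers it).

At DIST1: longest match for 39.11.166.33 is 39.11.160.0/19 -> BORDER
At BORDER: longest match for 39.11.166.33 is 39.8.0.0/14 -> local delivery

DIST1 > BORDER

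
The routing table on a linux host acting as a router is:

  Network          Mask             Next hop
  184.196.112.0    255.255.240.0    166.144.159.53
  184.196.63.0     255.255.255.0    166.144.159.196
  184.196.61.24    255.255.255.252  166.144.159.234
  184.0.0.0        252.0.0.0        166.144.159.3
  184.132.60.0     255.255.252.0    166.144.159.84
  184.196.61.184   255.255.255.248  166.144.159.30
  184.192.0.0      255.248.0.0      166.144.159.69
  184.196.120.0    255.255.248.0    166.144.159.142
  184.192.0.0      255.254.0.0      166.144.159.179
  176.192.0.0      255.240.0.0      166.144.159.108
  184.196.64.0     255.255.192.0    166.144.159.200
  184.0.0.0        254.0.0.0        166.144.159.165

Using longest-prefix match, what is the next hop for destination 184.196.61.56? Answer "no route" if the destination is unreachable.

166.144.159.69

Routes whose prefix contains 184.196.61.56:
  184.0.0.0/6 (184.0.0.0 - 187.255.255.255) -> 166.144.159.3
  184.0.0.0/7 (184.0.0.0 - 185.255.255.255) -> 166.144.159.165
  184.192.0.0/13 (184.192.0.0 - 184.199.255.255) -> 166.144.159.69
More-specific entries that do NOT match:
  184.196.61.24/30 (184.196.61.24 - 184.196.61.27) does not contain 184.196.61.56
  184.196.61.184/29 (184.196.61.184 - 184.196.61.191) does not contain 184.196.61.56
  184.196.63.0/24 (184.196.63.0 - 184.196.63.255) does not contain 184.196.61.56
  184.132.60.0/22 (184.132.60.0 - 184.132.63.255) does not contain 184.196.61.56
  184.196.120.0/21 (184.196.120.0 - 184.196.127.255) does not contain 184.196.61.56
  184.196.112.0/20 (184.196.112.0 - 184.196.127.255) does not contain 184.196.61.56
  184.196.64.0/18 (184.196.64.0 - 184.196.127.255) does not contain 184.196.61.56
  184.192.0.0/15 (184.192.0.0 - 184.193.255.255) does not contain 184.196.61.56
Longest matching prefix is /13 -> next hop 166.144.159.69.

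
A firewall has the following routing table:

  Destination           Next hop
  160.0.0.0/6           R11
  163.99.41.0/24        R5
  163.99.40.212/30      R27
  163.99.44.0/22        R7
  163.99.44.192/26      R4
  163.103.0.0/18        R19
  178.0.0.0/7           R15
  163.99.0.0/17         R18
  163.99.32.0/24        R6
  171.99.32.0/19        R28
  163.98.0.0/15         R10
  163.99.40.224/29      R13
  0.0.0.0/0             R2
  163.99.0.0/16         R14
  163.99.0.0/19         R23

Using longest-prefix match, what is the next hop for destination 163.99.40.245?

Routes whose prefix contains 163.99.40.245:
  0.0.0.0/0 (default, matches everything) -> R2
  160.0.0.0/6 (160.0.0.0 - 163.255.255.255) -> R11
  163.98.0.0/15 (163.98.0.0 - 163.99.255.255) -> R10
  163.99.0.0/16 (163.99.0.0 - 163.99.255.255) -> R14
  163.99.0.0/17 (163.99.0.0 - 163.99.127.255) -> R18
More-specific entries that do NOT match:
  163.99.40.212/30 (163.99.40.212 - 163.99.40.215) does not contain 163.99.40.245
  163.99.40.224/29 (163.99.40.224 - 163.99.40.231) does not contain 163.99.40.245
  163.99.44.192/26 (163.99.44.192 - 163.99.44.255) does not contain 163.99.40.245
  163.99.41.0/24 (163.99.41.0 - 163.99.41.255) does not contain 163.99.40.245
  163.99.32.0/24 (163.99.32.0 - 163.99.32.255) does not contain 163.99.40.245
  163.99.44.0/22 (163.99.44.0 - 163.99.47.255) does not contain 163.99.40.245
  171.99.32.0/19 (171.99.32.0 - 171.99.63.255) does not contain 163.99.40.245
  163.99.0.0/19 (163.99.0.0 - 163.99.31.255) does not contain 163.99.40.245
  163.103.0.0/18 (163.103.0.0 - 163.103.63.255) does not contain 163.99.40.245
Longest matching prefix is /17 -> next hop R18.

R18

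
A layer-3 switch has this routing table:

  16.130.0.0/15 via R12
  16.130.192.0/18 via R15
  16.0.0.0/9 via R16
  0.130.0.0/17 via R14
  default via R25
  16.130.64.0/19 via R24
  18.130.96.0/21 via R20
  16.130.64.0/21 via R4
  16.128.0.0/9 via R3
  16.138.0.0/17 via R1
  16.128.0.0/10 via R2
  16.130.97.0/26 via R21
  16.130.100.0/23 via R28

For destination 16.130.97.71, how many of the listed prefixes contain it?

Prefixes containing 16.130.97.71:
  0.0.0.0/0 (default, matches everything)
  16.128.0.0/9 (16.128.0.0 - 16.255.255.255)
  16.128.0.0/10 (16.128.0.0 - 16.191.255.255)
  16.130.0.0/15 (16.130.0.0 - 16.131.255.255)
Total matching entries: 4.

4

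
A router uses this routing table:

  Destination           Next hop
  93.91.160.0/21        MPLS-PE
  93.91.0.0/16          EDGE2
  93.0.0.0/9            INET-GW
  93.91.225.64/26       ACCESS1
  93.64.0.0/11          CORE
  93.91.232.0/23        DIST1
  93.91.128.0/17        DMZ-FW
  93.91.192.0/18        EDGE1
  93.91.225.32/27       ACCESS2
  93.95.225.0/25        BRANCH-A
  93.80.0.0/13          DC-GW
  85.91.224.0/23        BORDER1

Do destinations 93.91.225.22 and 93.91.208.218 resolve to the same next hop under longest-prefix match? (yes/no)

yes

93.91.225.22: longest match 93.91.192.0/18 -> EDGE1
93.91.208.218: longest match 93.91.192.0/18 -> EDGE1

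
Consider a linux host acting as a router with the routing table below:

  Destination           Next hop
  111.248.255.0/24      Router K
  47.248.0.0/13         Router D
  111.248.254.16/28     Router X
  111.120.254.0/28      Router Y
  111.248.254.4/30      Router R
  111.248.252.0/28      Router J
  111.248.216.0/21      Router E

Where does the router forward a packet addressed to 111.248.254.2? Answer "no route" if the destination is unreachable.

no route

No entry's prefix contains 111.248.254.2; there is no default route.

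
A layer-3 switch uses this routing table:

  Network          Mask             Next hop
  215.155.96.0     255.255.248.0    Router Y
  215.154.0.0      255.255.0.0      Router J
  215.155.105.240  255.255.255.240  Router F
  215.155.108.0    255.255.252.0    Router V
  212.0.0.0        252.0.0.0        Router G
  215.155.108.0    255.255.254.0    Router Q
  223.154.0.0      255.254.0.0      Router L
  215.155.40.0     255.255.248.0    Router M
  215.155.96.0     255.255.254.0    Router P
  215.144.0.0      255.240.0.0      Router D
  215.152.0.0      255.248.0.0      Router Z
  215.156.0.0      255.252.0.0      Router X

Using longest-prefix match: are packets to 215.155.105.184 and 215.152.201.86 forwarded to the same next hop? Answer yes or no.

215.155.105.184: longest match 215.152.0.0/13 -> Router Z
215.152.201.86: longest match 215.152.0.0/13 -> Router Z

yes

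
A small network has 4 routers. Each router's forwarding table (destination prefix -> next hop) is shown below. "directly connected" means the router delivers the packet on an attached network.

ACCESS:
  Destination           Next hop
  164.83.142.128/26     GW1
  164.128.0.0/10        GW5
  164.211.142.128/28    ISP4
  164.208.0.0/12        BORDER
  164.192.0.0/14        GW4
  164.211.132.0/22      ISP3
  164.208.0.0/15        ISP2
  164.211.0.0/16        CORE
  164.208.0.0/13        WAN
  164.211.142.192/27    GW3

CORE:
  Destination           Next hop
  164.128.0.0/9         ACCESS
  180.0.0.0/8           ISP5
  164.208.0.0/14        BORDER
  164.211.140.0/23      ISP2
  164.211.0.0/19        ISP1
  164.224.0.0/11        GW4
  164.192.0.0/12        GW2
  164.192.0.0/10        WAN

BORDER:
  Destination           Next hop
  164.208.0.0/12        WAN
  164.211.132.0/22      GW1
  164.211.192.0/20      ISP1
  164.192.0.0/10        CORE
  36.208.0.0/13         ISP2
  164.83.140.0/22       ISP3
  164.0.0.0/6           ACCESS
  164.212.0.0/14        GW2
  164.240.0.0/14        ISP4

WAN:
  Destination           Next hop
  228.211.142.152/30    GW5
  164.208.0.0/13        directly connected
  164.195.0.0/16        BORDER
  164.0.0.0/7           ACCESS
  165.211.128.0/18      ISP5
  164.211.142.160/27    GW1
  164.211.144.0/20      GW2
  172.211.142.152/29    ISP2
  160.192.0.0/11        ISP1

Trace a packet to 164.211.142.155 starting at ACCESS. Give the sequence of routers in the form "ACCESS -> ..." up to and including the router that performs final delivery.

At ACCESS: longest match for 164.211.142.155 is 164.211.0.0/16 -> CORE
At CORE: longest match for 164.211.142.155 is 164.208.0.0/14 -> BORDER
At BORDER: longest match for 164.211.142.155 is 164.208.0.0/12 -> WAN
At WAN: longest match for 164.211.142.155 is 164.208.0.0/13 -> directly connected

ACCESS -> CORE -> BORDER -> WAN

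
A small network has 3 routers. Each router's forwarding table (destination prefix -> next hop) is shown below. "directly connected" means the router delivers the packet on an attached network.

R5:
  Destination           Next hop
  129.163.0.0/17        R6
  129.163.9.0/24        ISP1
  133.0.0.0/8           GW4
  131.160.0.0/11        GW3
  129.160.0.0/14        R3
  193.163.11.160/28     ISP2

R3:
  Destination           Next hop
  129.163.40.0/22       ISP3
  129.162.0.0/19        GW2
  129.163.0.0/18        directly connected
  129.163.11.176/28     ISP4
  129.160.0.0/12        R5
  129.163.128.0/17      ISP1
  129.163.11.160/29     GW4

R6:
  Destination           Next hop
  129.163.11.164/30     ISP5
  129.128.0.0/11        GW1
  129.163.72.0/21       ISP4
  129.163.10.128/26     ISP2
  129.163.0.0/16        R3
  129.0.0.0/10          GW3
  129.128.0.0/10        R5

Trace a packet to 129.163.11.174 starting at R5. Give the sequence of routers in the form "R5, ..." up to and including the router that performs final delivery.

At R5: longest match for 129.163.11.174 is 129.163.0.0/17 -> R6
At R6: longest match for 129.163.11.174 is 129.163.0.0/16 -> R3
At R3: longest match for 129.163.11.174 is 129.163.0.0/18 -> directly connected

R5, R6, R3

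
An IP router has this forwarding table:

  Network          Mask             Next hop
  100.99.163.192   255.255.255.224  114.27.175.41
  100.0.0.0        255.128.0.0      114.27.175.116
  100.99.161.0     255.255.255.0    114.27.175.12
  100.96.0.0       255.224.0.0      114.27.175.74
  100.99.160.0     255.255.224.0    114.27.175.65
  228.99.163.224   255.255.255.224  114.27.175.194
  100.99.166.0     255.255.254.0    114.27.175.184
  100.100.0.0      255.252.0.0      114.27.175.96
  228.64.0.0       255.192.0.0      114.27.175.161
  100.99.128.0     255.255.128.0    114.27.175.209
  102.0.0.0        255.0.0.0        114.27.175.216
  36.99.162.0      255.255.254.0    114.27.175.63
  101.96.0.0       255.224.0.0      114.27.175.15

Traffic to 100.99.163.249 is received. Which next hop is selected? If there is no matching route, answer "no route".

114.27.175.65

Routes whose prefix contains 100.99.163.249:
  100.0.0.0/9 (100.0.0.0 - 100.127.255.255) -> 114.27.175.116
  100.96.0.0/11 (100.96.0.0 - 100.127.255.255) -> 114.27.175.74
  100.99.128.0/17 (100.99.128.0 - 100.99.255.255) -> 114.27.175.209
  100.99.160.0/19 (100.99.160.0 - 100.99.191.255) -> 114.27.175.65
More-specific entries that do NOT match:
  100.99.163.192/27 (100.99.163.192 - 100.99.163.223) does not contain 100.99.163.249
  228.99.163.224/27 (228.99.163.224 - 228.99.163.255) does not contain 100.99.163.249
  100.99.161.0/24 (100.99.161.0 - 100.99.161.255) does not contain 100.99.163.249
  100.99.166.0/23 (100.99.166.0 - 100.99.167.255) does not contain 100.99.163.249
  36.99.162.0/23 (36.99.162.0 - 36.99.163.255) does not contain 100.99.163.249
Longest matching prefix is /19 -> next hop 114.27.175.65.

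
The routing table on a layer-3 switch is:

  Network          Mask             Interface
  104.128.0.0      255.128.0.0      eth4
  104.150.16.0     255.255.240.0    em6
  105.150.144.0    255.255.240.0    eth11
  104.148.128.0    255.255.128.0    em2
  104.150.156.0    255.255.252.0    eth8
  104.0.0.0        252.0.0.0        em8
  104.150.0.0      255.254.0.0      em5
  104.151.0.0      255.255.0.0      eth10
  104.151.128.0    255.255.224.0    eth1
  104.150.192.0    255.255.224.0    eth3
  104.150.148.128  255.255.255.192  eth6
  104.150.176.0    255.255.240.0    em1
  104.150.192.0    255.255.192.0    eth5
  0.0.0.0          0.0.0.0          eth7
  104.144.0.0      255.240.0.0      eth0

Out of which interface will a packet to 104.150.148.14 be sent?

Routes whose prefix contains 104.150.148.14:
  0.0.0.0/0 (default, matches everything) -> eth7
  104.0.0.0/6 (104.0.0.0 - 107.255.255.255) -> em8
  104.128.0.0/9 (104.128.0.0 - 104.255.255.255) -> eth4
  104.144.0.0/12 (104.144.0.0 - 104.159.255.255) -> eth0
  104.150.0.0/15 (104.150.0.0 - 104.151.255.255) -> em5
More-specific entries that do NOT match:
  104.150.148.128/26 (104.150.148.128 - 104.150.148.191) does not contain 104.150.148.14
  104.150.156.0/22 (104.150.156.0 - 104.150.159.255) does not contain 104.150.148.14
  104.150.16.0/20 (104.150.16.0 - 104.150.31.255) does not contain 104.150.148.14
  105.150.144.0/20 (105.150.144.0 - 105.150.159.255) does not contain 104.150.148.14
  104.150.176.0/20 (104.150.176.0 - 104.150.191.255) does not contain 104.150.148.14
  104.151.128.0/19 (104.151.128.0 - 104.151.159.255) does not contain 104.150.148.14
  104.150.192.0/19 (104.150.192.0 - 104.150.223.255) does not contain 104.150.148.14
  104.150.192.0/18 (104.150.192.0 - 104.150.255.255) does not contain 104.150.148.14
  104.148.128.0/17 (104.148.128.0 - 104.148.255.255) does not contain 104.150.148.14
  104.151.0.0/16 (104.151.0.0 - 104.151.255.255) does not contain 104.150.148.14
Longest matching prefix is /15 -> interface em5.

em5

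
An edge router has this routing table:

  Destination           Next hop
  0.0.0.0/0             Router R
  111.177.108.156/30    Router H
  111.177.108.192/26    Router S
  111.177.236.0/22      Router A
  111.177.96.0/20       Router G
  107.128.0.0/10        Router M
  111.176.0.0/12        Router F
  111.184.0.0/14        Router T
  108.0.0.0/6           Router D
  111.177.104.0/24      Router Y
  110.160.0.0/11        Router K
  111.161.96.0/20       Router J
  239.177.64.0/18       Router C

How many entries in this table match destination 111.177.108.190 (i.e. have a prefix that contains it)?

4

Prefixes containing 111.177.108.190:
  0.0.0.0/0 (default, matches everything)
  108.0.0.0/6 (108.0.0.0 - 111.255.255.255)
  111.176.0.0/12 (111.176.0.0 - 111.191.255.255)
  111.177.96.0/20 (111.177.96.0 - 111.177.111.255)
Total matching entries: 4.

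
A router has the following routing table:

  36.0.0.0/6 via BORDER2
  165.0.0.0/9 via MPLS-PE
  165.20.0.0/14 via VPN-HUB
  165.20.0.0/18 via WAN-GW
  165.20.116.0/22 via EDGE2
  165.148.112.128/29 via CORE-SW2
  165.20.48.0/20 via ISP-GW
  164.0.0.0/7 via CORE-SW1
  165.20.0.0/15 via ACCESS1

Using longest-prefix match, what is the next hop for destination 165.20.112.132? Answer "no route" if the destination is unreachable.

Routes whose prefix contains 165.20.112.132:
  164.0.0.0/7 (164.0.0.0 - 165.255.255.255) -> CORE-SW1
  165.0.0.0/9 (165.0.0.0 - 165.127.255.255) -> MPLS-PE
  165.20.0.0/14 (165.20.0.0 - 165.23.255.255) -> VPN-HUB
  165.20.0.0/15 (165.20.0.0 - 165.21.255.255) -> ACCESS1
More-specific entries that do NOT match:
  165.148.112.128/29 (165.148.112.128 - 165.148.112.135) does not contain 165.20.112.132
  165.20.116.0/22 (165.20.116.0 - 165.20.119.255) does not contain 165.20.112.132
  165.20.48.0/20 (165.20.48.0 - 165.20.63.255) does not contain 165.20.112.132
  165.20.0.0/18 (165.20.0.0 - 165.20.63.255) does not contain 165.20.112.132
Longest matching prefix is /15 -> next hop ACCESS1.

ACCESS1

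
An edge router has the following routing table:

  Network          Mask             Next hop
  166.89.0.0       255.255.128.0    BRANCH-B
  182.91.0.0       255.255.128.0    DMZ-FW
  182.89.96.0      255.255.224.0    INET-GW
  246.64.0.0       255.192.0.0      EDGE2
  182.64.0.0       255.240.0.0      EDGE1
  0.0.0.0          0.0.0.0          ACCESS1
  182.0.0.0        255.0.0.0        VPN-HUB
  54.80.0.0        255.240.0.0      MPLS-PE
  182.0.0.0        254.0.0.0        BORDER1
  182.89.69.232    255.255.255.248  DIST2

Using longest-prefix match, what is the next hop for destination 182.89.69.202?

Routes whose prefix contains 182.89.69.202:
  0.0.0.0/0 (default, matches everything) -> ACCESS1
  182.0.0.0/7 (182.0.0.0 - 183.255.255.255) -> BORDER1
  182.0.0.0/8 (182.0.0.0 - 182.255.255.255) -> VPN-HUB
More-specific entries that do NOT match:
  182.89.69.232/29 (182.89.69.232 - 182.89.69.239) does not contain 182.89.69.202
  182.89.96.0/19 (182.89.96.0 - 182.89.127.255) does not contain 182.89.69.202
  166.89.0.0/17 (166.89.0.0 - 166.89.127.255) does not contain 182.89.69.202
  182.91.0.0/17 (182.91.0.0 - 182.91.127.255) does not contain 182.89.69.202
  182.64.0.0/12 (182.64.0.0 - 182.79.255.255) does not contain 182.89.69.202
  54.80.0.0/12 (54.80.0.0 - 54.95.255.255) does not contain 182.89.69.202
  246.64.0.0/10 (246.64.0.0 - 246.127.255.255) does not contain 182.89.69.202
Longest matching prefix is /8 -> next hop VPN-HUB.

VPN-HUB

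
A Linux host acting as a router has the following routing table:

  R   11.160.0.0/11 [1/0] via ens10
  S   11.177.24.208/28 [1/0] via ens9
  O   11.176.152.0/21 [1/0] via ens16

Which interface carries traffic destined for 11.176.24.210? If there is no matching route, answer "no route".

ens10

Routes whose prefix contains 11.176.24.210:
  11.160.0.0/11 (11.160.0.0 - 11.191.255.255) -> ens10
More-specific entries that do NOT match:
  11.177.24.208/28 (11.177.24.208 - 11.177.24.223) does not contain 11.176.24.210
  11.176.152.0/21 (11.176.152.0 - 11.176.159.255) does not contain 11.176.24.210
Longest matching prefix is /11 -> interface ens10.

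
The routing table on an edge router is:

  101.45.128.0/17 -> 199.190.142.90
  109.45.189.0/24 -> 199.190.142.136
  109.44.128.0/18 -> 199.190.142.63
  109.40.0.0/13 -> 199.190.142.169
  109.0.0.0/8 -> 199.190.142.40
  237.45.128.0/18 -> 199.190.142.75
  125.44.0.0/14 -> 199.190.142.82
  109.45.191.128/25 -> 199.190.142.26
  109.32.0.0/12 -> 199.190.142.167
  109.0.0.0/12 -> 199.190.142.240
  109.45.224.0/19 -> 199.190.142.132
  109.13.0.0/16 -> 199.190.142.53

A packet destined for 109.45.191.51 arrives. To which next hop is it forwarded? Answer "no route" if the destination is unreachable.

Routes whose prefix contains 109.45.191.51:
  109.0.0.0/8 (109.0.0.0 - 109.255.255.255) -> 199.190.142.40
  109.32.0.0/12 (109.32.0.0 - 109.47.255.255) -> 199.190.142.167
  109.40.0.0/13 (109.40.0.0 - 109.47.255.255) -> 199.190.142.169
More-specific entries that do NOT match:
  109.45.191.128/25 (109.45.191.128 - 109.45.191.255) does not contain 109.45.191.51
  109.45.189.0/24 (109.45.189.0 - 109.45.189.255) does not contain 109.45.191.51
  109.45.224.0/19 (109.45.224.0 - 109.45.255.255) does not contain 109.45.191.51
  109.44.128.0/18 (109.44.128.0 - 109.44.191.255) does not contain 109.45.191.51
  237.45.128.0/18 (237.45.128.0 - 237.45.191.255) does not contain 109.45.191.51
  101.45.128.0/17 (101.45.128.0 - 101.45.255.255) does not contain 109.45.191.51
  109.13.0.0/16 (109.13.0.0 - 109.13.255.255) does not contain 109.45.191.51
  125.44.0.0/14 (125.44.0.0 - 125.47.255.255) does not contain 109.45.191.51
Longest matching prefix is /13 -> next hop 199.190.142.169.

199.190.142.169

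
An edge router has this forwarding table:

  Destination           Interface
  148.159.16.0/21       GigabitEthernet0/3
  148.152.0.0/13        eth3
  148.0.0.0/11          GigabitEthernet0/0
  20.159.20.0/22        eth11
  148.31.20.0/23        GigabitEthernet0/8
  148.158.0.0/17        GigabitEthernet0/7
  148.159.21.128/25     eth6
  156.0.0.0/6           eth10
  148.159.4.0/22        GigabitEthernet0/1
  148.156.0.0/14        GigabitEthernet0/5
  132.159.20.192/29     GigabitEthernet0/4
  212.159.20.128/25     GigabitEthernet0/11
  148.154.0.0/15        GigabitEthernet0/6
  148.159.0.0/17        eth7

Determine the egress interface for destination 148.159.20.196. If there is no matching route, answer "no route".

GigabitEthernet0/3

Routes whose prefix contains 148.159.20.196:
  148.152.0.0/13 (148.152.0.0 - 148.159.255.255) -> eth3
  148.156.0.0/14 (148.156.0.0 - 148.159.255.255) -> GigabitEthernet0/5
  148.159.0.0/17 (148.159.0.0 - 148.159.127.255) -> eth7
  148.159.16.0/21 (148.159.16.0 - 148.159.23.255) -> GigabitEthernet0/3
More-specific entries that do NOT match:
  132.159.20.192/29 (132.159.20.192 - 132.159.20.199) does not contain 148.159.20.196
  148.159.21.128/25 (148.159.21.128 - 148.159.21.255) does not contain 148.159.20.196
  212.159.20.128/25 (212.159.20.128 - 212.159.20.255) does not contain 148.159.20.196
  148.31.20.0/23 (148.31.20.0 - 148.31.21.255) does not contain 148.159.20.196
  20.159.20.0/22 (20.159.20.0 - 20.159.23.255) does not contain 148.159.20.196
  148.159.4.0/22 (148.159.4.0 - 148.159.7.255) does not contain 148.159.20.196
Longest matching prefix is /21 -> interface GigabitEthernet0/3.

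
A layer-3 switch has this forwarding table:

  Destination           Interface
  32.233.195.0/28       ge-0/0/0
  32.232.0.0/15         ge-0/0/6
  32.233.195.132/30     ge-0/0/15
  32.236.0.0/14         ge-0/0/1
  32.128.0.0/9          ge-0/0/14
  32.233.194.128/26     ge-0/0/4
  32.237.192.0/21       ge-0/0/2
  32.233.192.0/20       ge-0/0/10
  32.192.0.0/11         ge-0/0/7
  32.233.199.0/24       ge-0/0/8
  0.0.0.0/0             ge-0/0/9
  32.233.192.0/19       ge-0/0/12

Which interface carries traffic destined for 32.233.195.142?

Routes whose prefix contains 32.233.195.142:
  0.0.0.0/0 (default, matches everything) -> ge-0/0/9
  32.128.0.0/9 (32.128.0.0 - 32.255.255.255) -> ge-0/0/14
  32.232.0.0/15 (32.232.0.0 - 32.233.255.255) -> ge-0/0/6
  32.233.192.0/19 (32.233.192.0 - 32.233.223.255) -> ge-0/0/12
  32.233.192.0/20 (32.233.192.0 - 32.233.207.255) -> ge-0/0/10
More-specific entries that do NOT match:
  32.233.195.132/30 (32.233.195.132 - 32.233.195.135) does not contain 32.233.195.142
  32.233.195.0/28 (32.233.195.0 - 32.233.195.15) does not contain 32.233.195.142
  32.233.194.128/26 (32.233.194.128 - 32.233.194.191) does not contain 32.233.195.142
  32.233.199.0/24 (32.233.199.0 - 32.233.199.255) does not contain 32.233.195.142
  32.237.192.0/21 (32.237.192.0 - 32.237.199.255) does not contain 32.233.195.142
Longest matching prefix is /20 -> interface ge-0/0/10.

ge-0/0/10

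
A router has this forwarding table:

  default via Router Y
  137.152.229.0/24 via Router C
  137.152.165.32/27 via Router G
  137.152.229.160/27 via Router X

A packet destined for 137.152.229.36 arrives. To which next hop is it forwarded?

Routes whose prefix contains 137.152.229.36:
  0.0.0.0/0 (default, matches everything) -> Router Y
  137.152.229.0/24 (137.152.229.0 - 137.152.229.255) -> Router C
More-specific entries that do NOT match:
  137.152.165.32/27 (137.152.165.32 - 137.152.165.63) does not contain 137.152.229.36
  137.152.229.160/27 (137.152.229.160 - 137.152.229.191) does not contain 137.152.229.36
Longest matching prefix is /24 -> next hop Router C.

Router C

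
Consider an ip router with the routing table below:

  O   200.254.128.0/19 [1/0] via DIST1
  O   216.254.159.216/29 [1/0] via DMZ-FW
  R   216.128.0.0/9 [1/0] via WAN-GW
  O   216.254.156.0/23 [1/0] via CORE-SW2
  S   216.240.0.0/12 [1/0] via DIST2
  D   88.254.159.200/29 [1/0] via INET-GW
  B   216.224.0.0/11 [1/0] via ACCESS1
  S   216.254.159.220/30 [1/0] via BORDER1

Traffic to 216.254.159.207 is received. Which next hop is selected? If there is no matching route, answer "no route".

Routes whose prefix contains 216.254.159.207:
  216.128.0.0/9 (216.128.0.0 - 216.255.255.255) -> WAN-GW
  216.224.0.0/11 (216.224.0.0 - 216.255.255.255) -> ACCESS1
  216.240.0.0/12 (216.240.0.0 - 216.255.255.255) -> DIST2
More-specific entries that do NOT match:
  216.254.159.220/30 (216.254.159.220 - 216.254.159.223) does not contain 216.254.159.207
  216.254.159.216/29 (216.254.159.216 - 216.254.159.223) does not contain 216.254.159.207
  88.254.159.200/29 (88.254.159.200 - 88.254.159.207) does not contain 216.254.159.207
  216.254.156.0/23 (216.254.156.0 - 216.254.157.255) does not contain 216.254.159.207
  200.254.128.0/19 (200.254.128.0 - 200.254.159.255) does not contain 216.254.159.207
Longest matching prefix is /12 -> next hop DIST2.

DIST2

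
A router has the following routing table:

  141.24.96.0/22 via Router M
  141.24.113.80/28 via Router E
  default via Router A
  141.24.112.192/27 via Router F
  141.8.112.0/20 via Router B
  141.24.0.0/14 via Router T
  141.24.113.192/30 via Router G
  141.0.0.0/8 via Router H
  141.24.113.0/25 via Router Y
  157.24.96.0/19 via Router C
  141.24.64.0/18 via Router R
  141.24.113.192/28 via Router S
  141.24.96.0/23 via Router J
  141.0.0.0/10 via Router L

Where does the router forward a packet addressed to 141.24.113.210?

Router R

Routes whose prefix contains 141.24.113.210:
  0.0.0.0/0 (default, matches everything) -> Router A
  141.0.0.0/8 (141.0.0.0 - 141.255.255.255) -> Router H
  141.0.0.0/10 (141.0.0.0 - 141.63.255.255) -> Router L
  141.24.0.0/14 (141.24.0.0 - 141.27.255.255) -> Router T
  141.24.64.0/18 (141.24.64.0 - 141.24.127.255) -> Router R
More-specific entries that do NOT match:
  141.24.113.192/30 (141.24.113.192 - 141.24.113.195) does not contain 141.24.113.210
  141.24.113.80/28 (141.24.113.80 - 141.24.113.95) does not contain 141.24.113.210
  141.24.113.192/28 (141.24.113.192 - 141.24.113.207) does not contain 141.24.113.210
  141.24.112.192/27 (141.24.112.192 - 141.24.112.223) does not contain 141.24.113.210
  141.24.113.0/25 (141.24.113.0 - 141.24.113.127) does not contain 141.24.113.210
  141.24.96.0/23 (141.24.96.0 - 141.24.97.255) does not contain 141.24.113.210
  141.24.96.0/22 (141.24.96.0 - 141.24.99.255) does not contain 141.24.113.210
  141.8.112.0/20 (141.8.112.0 - 141.8.127.255) does not contain 141.24.113.210
  157.24.96.0/19 (157.24.96.0 - 157.24.127.255) does not contain 141.24.113.210
Longest matching prefix is /18 -> next hop Router R.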